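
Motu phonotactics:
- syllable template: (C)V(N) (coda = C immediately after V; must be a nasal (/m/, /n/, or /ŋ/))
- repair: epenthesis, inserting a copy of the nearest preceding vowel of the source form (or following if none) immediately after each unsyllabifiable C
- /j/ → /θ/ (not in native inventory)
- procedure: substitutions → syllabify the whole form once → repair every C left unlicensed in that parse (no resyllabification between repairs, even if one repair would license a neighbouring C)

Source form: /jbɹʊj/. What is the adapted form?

θʊbʊɹʊθʊ

Substitution: /j/ → /θ/, giving /θbɹʊθ/.
The consonants /θ/, /b/, /θ/ cannot be parsed into a legal (C)V(N) syllable (only a nasal (/m/, /n/, or /ŋ/) is licensed in coda position; onsets are limited to one consonant).
Epenthesis after each stranded consonant: /θ/ → /θʊ/, /b/ → /bʊ/, /θ/ → /θʊ/.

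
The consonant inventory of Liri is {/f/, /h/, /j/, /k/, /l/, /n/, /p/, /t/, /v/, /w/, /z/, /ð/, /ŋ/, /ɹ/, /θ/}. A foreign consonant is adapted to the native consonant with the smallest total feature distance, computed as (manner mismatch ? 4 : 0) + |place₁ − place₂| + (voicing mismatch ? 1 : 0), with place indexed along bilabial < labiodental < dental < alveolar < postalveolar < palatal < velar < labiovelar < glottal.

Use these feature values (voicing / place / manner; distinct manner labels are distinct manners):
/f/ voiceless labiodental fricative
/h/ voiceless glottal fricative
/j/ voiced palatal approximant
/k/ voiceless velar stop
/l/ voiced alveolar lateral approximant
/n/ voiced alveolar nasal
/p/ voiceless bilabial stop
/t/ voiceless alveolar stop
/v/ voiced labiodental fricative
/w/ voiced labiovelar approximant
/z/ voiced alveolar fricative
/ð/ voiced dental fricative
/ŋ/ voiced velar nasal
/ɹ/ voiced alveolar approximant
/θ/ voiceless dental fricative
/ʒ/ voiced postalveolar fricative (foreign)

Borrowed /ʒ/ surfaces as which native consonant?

z

/z/ is closest: same manner (fricative), place distance 1 (postalveolar→alveolar), same voicing; total 1. Next closest is /ð/ at distance 2.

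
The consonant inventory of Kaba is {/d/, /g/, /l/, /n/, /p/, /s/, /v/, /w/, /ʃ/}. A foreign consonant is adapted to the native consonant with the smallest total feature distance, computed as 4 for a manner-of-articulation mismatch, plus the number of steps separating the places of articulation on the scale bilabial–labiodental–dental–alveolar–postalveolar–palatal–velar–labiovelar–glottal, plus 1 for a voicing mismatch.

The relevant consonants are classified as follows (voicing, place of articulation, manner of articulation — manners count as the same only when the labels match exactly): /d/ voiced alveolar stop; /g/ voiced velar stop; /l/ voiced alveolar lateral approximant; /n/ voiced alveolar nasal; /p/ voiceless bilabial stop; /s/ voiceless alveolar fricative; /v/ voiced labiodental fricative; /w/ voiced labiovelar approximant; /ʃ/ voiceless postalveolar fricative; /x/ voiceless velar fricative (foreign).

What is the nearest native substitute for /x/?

/ʃ/ is closest: same manner (fricative), place distance 2 (velar→postalveolar), same voicing; total 2. Next closest is /s/ at distance 3.

ʃ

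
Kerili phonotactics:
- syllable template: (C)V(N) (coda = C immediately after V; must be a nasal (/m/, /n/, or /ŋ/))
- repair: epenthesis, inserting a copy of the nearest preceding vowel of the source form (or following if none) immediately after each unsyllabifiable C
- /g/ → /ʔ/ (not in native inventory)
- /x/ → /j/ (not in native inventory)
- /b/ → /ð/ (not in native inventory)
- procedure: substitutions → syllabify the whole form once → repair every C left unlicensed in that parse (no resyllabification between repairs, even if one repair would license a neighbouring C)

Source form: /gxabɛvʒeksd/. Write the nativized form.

ʔajaðɛvɛʒekesede

Substitution: /g/ → /ʔ/, /x/ → /j/, /b/ → /ð/, giving /ʔjaðɛvʒeksd/.
The consonants /ʔ/, /v/, /k/, /s/, /d/ cannot be parsed into a legal (C)V(N) syllable (only a nasal (/m/, /n/, or /ŋ/) is licensed in coda position; onsets are limited to one consonant).
Epenthesis after each stranded consonant: /ʔ/ → /ʔa/, /v/ → /vɛ/, /k/ → /ke/, /s/ → /se/, /d/ → /de/.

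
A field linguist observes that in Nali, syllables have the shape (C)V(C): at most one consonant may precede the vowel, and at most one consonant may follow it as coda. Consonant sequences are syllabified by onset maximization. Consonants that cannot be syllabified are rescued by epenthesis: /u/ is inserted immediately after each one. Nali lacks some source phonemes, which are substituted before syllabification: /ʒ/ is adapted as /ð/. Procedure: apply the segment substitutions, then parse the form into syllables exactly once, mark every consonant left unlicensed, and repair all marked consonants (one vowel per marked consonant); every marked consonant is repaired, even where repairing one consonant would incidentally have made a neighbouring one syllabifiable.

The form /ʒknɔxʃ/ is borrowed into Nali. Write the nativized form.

Substitution: /ʒ/ → /ð/, giving /ðknɔxʃ/.
The consonants /ð/, /k/, /ʃ/ cannot be parsed into a legal (C)V(C) syllable (at most one coda consonant is licensed; onsets are limited to one consonant).
Inserting the epenthetic vowel yields /ð/ → /ðu/, /k/ → /ku/, /ʃ/ → /ʃu/.

ðukunɔxʃu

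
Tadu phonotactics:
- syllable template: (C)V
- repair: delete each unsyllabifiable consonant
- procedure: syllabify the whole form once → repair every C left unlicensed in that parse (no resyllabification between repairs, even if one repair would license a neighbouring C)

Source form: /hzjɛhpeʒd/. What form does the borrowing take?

jɛpe

Syllabifying with onset maximization leaves /h/, /z/, /h/, /ʒ/, /d/ stranded (no codas are permitted; onsets are limited to one consonant).
Each unlicensed consonant is deleted: /h/, /z/, /h/, /ʒ/, /d/.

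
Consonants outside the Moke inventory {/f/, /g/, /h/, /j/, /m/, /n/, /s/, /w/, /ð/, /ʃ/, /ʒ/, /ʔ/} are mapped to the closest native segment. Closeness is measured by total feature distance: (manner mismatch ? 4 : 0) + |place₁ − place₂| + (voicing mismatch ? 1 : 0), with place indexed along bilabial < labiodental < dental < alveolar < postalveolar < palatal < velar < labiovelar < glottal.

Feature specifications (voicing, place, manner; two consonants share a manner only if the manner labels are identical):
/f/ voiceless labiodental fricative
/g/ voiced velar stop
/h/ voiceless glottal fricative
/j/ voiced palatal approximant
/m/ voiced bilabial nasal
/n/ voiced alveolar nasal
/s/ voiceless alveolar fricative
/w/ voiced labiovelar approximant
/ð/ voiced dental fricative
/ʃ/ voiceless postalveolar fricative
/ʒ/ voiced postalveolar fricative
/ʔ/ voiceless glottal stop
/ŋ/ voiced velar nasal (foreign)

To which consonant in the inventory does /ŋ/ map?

/n/ is closest: same manner (nasal), place distance 3 (velar→alveolar), same voicing; total 3. Next closest is /g/ at distance 4.

n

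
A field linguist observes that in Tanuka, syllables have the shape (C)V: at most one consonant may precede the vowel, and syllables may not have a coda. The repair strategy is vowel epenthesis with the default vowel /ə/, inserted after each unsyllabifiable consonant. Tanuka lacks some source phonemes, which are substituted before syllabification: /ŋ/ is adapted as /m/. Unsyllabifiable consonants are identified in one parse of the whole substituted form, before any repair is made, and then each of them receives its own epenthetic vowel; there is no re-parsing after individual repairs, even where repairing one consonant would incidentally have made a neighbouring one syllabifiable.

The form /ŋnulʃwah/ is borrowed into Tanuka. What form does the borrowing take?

Substitution: /ŋ/ → /m/, giving /mnulʃwah/.
Syllabifying with onset maximization leaves /m/, /l/, /ʃ/, /h/ stranded (no codas are permitted; onsets are limited to one consonant).
Inserting the epenthetic vowel yields /m/ → /mə/, /l/ → /lə/, /ʃ/ → /ʃə/, /h/ → /hə/.

mənuləʃəwahə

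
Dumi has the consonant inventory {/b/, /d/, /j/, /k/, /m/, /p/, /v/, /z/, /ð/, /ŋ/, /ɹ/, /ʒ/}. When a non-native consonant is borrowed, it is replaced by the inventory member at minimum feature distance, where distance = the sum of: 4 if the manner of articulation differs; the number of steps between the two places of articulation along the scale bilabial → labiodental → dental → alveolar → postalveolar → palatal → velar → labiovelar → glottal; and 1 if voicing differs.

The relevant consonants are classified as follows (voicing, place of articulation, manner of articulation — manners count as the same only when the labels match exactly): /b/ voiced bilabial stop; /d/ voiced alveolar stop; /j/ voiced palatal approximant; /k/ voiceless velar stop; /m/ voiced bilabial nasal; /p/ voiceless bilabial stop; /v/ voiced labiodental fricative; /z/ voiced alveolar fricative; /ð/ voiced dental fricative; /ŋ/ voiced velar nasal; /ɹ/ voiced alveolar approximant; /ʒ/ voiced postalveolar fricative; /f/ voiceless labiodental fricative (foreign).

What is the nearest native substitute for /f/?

/v/ is closest: same manner (fricative), place distance 0 (labiodental→labiodental), voicing differs (+1); total 1. Next closest is /ð/ at distance 2.

v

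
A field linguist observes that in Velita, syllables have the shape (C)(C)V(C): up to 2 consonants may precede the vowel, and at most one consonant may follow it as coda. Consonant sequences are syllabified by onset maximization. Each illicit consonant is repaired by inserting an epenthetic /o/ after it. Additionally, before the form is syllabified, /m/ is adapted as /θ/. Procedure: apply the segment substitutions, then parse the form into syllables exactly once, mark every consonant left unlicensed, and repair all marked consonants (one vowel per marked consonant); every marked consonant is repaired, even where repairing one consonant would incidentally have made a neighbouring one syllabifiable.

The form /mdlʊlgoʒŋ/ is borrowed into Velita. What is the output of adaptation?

θodlʊlgoʒŋo

Substitution: /m/ → /θ/, giving /θdlʊlgoʒŋ/.
Under (C)(C)V(C), the unsyllabifiable consonants are /θ/, /ŋ/ (at most one coda consonant is licensed; onsets may contain at most 2 consonants).
Inserting the epenthetic vowel yields /θ/ → /θo/, /ŋ/ → /ŋo/.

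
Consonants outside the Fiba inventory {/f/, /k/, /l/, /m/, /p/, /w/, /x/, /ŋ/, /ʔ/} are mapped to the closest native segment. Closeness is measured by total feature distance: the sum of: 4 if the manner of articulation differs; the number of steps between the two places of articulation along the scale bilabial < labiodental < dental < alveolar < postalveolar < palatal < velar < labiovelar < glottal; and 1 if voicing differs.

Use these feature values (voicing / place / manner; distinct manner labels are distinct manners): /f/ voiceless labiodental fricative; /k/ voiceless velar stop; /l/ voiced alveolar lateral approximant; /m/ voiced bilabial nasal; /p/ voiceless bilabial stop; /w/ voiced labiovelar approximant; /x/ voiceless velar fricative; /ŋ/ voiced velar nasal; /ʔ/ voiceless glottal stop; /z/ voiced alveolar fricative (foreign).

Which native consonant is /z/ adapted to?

f

/f/ is closest: same manner (fricative), place distance 2 (alveolar→labiodental), voicing differs (+1); total 3. Next closest is /l/ at distance 4.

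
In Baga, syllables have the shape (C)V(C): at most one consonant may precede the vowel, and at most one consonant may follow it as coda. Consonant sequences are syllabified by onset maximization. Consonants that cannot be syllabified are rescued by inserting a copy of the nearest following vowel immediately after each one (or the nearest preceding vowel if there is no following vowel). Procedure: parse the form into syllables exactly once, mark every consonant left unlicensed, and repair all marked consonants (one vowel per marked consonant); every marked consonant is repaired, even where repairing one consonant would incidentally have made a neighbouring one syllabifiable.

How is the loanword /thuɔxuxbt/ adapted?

Syllabifying with onset maximization leaves /t/, /b/, /t/ stranded (at most one coda consonant is licensed; onsets are limited to one consonant).
Each unlicensed consonant becomes the onset of a new syllable: /t/ → /tu/, /b/ → /bu/, /t/ → /tu/.

tuhuɔxuxbutu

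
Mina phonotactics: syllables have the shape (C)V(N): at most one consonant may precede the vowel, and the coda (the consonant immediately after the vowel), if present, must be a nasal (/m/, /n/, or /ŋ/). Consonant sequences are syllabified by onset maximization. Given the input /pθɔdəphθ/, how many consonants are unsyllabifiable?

4

Syllabifying with onset maximization leaves /p/, /p/, /h/, /θ/ stranded (only a nasal (/m/, /n/, or /ŋ/) is licensed in coda position; onsets are limited to one consonant).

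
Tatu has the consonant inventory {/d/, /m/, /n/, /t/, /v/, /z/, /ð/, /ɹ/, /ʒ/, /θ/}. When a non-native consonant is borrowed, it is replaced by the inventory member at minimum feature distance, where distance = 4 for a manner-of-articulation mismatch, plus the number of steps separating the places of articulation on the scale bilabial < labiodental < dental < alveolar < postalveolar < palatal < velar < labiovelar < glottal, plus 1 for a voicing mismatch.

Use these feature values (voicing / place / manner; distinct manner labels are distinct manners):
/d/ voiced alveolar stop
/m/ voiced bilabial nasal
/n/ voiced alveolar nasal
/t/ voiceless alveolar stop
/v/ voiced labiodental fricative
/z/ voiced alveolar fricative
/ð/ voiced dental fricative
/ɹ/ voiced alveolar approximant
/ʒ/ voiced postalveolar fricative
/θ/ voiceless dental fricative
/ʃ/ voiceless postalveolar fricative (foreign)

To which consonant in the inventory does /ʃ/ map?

ʒ

/ʒ/ is closest: same manner (fricative), place distance 0 (postalveolar→postalveolar), voicing differs (+1); total 1. Next closest is /z/ at distance 2.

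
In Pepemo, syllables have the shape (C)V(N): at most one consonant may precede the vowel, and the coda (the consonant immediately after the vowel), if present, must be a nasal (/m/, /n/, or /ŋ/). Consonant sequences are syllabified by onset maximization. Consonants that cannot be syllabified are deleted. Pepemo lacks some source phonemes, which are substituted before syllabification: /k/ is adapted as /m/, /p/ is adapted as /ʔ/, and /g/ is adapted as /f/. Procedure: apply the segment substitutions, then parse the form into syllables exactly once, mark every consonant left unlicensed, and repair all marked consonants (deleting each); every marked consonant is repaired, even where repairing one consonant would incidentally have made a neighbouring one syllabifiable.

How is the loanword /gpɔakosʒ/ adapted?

ʔɔamo

Substitution: /g/ → /f/, /p/ → /ʔ/, /k/ → /m/, giving /fʔɔamosʒ/.
Under (C)V(N), the unsyllabifiable consonants are /f/, /s/, /ʒ/ (only a nasal (/m/, /n/, or /ŋ/) is licensed in coda position; onsets are limited to one consonant).
Each unlicensed consonant is deleted: /f/, /s/, /ʒ/.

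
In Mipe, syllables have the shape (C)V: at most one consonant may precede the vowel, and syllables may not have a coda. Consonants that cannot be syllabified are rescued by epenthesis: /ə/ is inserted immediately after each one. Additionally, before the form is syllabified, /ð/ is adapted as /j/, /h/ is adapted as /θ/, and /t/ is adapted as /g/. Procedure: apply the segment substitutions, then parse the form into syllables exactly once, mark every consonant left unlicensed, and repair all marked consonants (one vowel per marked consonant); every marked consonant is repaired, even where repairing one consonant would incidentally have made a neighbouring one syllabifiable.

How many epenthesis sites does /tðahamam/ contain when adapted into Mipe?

After substitution the input is /gjaθamam/.
The unsyllabifiable consonants are /g/, /m/; each receives one epenthetic vowel.

2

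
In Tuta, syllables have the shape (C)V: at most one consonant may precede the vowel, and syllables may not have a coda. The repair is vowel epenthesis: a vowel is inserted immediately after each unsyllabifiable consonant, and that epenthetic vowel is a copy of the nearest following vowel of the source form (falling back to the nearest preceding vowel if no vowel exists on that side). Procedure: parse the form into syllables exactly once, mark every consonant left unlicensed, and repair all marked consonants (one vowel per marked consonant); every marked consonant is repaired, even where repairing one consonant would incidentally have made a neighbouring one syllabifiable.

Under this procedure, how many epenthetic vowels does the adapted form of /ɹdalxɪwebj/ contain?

4

The unsyllabifiable consonants are /ɹ/, /l/, /b/, /j/; each receives one epenthetic vowel.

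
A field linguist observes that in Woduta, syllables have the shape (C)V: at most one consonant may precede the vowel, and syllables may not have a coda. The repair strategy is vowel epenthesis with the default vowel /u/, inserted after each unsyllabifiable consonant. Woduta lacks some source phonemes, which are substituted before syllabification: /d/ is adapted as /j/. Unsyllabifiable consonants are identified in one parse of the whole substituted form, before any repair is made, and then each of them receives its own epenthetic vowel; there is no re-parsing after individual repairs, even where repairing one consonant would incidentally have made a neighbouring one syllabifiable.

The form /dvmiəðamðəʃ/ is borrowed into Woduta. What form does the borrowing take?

Substitution: /d/ → /j/, giving /jvmiəðamðəʃ/.
Under (C)V, the unsyllabifiable consonants are /j/, /v/, /m/, /ʃ/ (no codas are permitted; onsets are limited to one consonant).
Epenthesis after each stranded consonant: /j/ → /ju/, /v/ → /vu/, /m/ → /mu/, /ʃ/ → /ʃu/.

juvumiəðamuðəʃu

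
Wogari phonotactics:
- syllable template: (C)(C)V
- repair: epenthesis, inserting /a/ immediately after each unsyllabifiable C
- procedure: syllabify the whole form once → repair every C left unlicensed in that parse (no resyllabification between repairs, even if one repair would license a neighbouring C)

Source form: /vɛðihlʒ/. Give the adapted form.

vɛðihalaʒa

Under (C)(C)V, the unsyllabifiable consonants are /h/, /l/, /ʒ/ (no codas are permitted; onsets may contain at most 2 consonants).
Epenthesis after each stranded consonant: /h/ → /ha/, /l/ → /la/, /ʒ/ → /ʒa/.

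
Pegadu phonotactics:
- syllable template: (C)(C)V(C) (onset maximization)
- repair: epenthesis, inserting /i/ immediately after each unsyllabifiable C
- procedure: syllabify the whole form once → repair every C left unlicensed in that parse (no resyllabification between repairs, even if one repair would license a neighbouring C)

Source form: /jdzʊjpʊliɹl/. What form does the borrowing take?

jidzʊjpʊliɹli

The consonants /j/, /l/ cannot be parsed into a legal (C)(C)V(C) syllable (at most one coda consonant is licensed; onsets may contain at most 2 consonants).
Epenthesis after each stranded consonant: /j/ → /ji/, /l/ → /li/.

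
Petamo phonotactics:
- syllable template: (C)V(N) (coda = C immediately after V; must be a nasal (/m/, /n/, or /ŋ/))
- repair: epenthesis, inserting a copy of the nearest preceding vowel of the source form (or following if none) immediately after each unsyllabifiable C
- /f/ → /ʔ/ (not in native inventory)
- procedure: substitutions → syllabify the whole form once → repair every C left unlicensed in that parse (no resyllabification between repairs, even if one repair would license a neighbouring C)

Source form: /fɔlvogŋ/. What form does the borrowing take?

Substitution: /f/ → /ʔ/, giving /ʔɔlvogŋ/.
Under (C)V(N), the unsyllabifiable consonants are /l/, /g/, /ŋ/ (only a nasal (/m/, /n/, or /ŋ/) is licensed in coda position; onsets are limited to one consonant).
Each unlicensed consonant becomes the onset of a new syllable: /l/ → /lɔ/, /g/ → /go/, /ŋ/ → /ŋo/.

ʔɔlɔvogoŋo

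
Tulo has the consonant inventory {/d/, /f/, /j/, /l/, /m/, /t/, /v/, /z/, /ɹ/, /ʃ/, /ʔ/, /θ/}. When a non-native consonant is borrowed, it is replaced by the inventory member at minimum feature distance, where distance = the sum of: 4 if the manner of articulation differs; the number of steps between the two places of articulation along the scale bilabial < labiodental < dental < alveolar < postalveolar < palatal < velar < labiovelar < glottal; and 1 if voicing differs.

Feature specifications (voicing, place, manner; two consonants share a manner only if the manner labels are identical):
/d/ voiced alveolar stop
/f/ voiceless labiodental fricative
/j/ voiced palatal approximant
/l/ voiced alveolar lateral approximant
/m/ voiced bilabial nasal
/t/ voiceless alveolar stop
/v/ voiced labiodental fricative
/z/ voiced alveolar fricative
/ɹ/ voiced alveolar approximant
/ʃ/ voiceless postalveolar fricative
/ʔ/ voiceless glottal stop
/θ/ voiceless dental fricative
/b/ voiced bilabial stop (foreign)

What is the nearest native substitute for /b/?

/d/ is closest: same manner (stop), place distance 3 (bilabial→alveolar), same voicing; total 3. Next closest is /m/ at distance 4.

d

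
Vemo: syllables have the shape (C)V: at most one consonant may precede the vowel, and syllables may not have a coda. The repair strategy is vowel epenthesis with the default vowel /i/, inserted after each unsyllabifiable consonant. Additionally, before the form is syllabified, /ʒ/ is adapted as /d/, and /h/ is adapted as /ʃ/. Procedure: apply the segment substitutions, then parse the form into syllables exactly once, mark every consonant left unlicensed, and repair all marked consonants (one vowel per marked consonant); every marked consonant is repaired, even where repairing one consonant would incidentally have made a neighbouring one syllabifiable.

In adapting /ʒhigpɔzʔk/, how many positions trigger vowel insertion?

After substitution the input is /dʃigpɔzʔk/.
The unsyllabifiable consonants are /d/, /g/, /z/, /ʔ/, /k/; each receives one epenthetic vowel.

5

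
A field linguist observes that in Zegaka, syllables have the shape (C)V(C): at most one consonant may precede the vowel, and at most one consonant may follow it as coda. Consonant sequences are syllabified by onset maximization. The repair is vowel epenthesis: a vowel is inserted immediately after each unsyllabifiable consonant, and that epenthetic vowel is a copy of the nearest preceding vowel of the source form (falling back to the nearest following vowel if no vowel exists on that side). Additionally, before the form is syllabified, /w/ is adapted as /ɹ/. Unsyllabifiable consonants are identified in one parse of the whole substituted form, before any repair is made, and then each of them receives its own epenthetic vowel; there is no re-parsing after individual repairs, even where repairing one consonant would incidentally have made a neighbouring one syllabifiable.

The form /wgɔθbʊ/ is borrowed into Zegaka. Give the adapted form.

ɹɔgɔθbʊ

Substitution: /w/ → /ɹ/, giving /ɹgɔθbʊ/.
Syllabifying with onset maximization leaves /ɹ/ stranded (at most one coda consonant is licensed; onsets are limited to one consonant).
Each unlicensed consonant becomes the onset of a new syllable: /ɹ/ → /ɹɔ/.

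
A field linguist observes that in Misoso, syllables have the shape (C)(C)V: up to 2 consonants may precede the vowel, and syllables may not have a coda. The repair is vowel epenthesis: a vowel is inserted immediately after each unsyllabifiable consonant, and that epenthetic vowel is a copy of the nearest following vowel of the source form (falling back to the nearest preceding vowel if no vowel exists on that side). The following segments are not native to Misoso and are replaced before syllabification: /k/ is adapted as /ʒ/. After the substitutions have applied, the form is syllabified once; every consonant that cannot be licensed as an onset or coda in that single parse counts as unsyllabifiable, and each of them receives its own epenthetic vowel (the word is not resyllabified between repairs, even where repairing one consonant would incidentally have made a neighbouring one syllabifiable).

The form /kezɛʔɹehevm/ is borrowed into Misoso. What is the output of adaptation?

Substitution: /k/ → /ʒ/, giving /ʒezɛʔɹehevm/.
Syllabifying with onset maximization leaves /v/, /m/ stranded (no codas are permitted; onsets may contain at most 2 consonants).
Each unlicensed consonant becomes the onset of a new syllable: /v/ → /ve/, /m/ → /me/.

ʒezɛʔɹeheveme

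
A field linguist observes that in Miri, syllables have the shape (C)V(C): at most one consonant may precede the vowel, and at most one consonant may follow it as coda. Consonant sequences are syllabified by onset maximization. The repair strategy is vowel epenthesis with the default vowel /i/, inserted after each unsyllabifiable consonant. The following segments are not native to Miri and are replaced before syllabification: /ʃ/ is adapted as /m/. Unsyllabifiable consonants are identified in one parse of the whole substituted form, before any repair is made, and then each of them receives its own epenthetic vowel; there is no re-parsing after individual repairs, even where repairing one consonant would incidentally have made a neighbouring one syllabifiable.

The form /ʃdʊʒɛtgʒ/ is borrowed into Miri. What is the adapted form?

Substitution: /ʃ/ → /m/, giving /mdʊʒɛtgʒ/.
Under (C)V(C), the unsyllabifiable consonants are /m/, /g/, /ʒ/ (at most one coda consonant is licensed; onsets are limited to one consonant).
Each unlicensed consonant becomes the onset of a new syllable: /m/ → /mi/, /g/ → /gi/, /ʒ/ → /ʒi/.

midʊʒɛtgiʒi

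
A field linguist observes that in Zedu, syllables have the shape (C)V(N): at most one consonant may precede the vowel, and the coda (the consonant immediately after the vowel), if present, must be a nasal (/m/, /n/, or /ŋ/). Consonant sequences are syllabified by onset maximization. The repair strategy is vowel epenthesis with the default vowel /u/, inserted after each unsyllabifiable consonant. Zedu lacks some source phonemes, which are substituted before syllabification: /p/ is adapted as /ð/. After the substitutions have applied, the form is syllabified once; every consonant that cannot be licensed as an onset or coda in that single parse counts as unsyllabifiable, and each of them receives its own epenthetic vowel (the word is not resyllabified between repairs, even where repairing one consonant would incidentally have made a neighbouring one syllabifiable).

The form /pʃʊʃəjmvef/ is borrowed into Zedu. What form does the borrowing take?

ðuʃʊʃəjumuvefu

Substitution: /p/ → /ð/, giving /ðʃʊʃəjmvef/.
Under (C)V(N), the unsyllabifiable consonants are /ð/, /j/, /m/, /f/ (only a nasal (/m/, /n/, or /ŋ/) is licensed in coda position; onsets are limited to one consonant).
Epenthesis after each stranded consonant: /ð/ → /ðu/, /j/ → /ju/, /m/ → /mu/, /f/ → /fu/.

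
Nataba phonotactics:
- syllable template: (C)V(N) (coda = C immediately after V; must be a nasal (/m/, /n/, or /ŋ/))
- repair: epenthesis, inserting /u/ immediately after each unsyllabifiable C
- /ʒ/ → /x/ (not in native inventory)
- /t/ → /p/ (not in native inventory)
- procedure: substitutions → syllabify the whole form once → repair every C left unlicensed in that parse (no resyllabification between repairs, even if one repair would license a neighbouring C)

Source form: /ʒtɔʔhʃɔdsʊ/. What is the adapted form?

Substitution: /ʒ/ → /x/, /t/ → /p/, giving /xpɔʔhʃɔdsʊ/.
Syllabifying with onset maximization leaves /x/, /ʔ/, /h/, /d/ stranded (only a nasal (/m/, /n/, or /ŋ/) is licensed in coda position; onsets are limited to one consonant).
Each unlicensed consonant becomes the onset of a new syllable: /x/ → /xu/, /ʔ/ → /ʔu/, /h/ → /hu/, /d/ → /du/.

xupɔʔuhuʃɔdusʊ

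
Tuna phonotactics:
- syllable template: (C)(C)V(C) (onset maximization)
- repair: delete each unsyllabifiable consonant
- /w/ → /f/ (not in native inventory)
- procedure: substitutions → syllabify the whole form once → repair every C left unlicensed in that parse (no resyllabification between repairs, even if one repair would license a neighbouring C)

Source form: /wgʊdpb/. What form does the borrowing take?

Substitution: /w/ → /f/, giving /fgʊdpb/.
Syllabifying with onset maximization leaves /p/, /b/ stranded (at most one coda consonant is licensed; onsets may contain at most 2 consonants).
Deleting the stranded consonants removes /p/, /b/.

fgʊd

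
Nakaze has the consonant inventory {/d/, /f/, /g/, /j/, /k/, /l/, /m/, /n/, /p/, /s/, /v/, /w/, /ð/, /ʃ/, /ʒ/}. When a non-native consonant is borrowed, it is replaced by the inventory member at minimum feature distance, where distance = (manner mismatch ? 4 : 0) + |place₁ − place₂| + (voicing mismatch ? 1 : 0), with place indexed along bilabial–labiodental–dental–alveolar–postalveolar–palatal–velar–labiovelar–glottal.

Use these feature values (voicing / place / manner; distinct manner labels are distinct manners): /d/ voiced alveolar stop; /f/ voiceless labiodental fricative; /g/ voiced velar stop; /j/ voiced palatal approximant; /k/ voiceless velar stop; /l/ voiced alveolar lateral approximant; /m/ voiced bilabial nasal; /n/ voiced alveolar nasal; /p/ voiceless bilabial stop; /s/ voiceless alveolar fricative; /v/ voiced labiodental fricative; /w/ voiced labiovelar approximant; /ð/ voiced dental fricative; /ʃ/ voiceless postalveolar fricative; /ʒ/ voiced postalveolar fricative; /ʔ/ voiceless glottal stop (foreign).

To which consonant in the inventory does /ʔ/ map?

k

/k/ is closest: same manner (stop), place distance 2 (glottal→velar), same voicing; total 2. Next closest is /g/ at distance 3.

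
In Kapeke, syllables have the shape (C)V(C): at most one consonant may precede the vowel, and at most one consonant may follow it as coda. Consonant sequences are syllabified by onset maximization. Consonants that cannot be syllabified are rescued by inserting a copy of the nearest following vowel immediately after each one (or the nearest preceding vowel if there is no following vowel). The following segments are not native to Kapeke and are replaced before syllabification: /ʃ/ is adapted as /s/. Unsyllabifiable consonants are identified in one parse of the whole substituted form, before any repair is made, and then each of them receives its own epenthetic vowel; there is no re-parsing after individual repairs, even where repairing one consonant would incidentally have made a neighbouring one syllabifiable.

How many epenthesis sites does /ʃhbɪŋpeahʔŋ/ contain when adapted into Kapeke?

After substitution the input is /shbɪŋpeahʔŋ/.
The unsyllabifiable consonants are /s/, /h/, /ʔ/, /ŋ/; each receives one epenthetic vowel.

4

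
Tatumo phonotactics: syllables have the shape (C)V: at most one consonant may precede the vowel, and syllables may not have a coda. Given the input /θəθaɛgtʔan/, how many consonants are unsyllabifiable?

3

The consonants /g/, /t/, /n/ cannot be parsed into a legal (C)V syllable (no codas are permitted; onsets are limited to one consonant).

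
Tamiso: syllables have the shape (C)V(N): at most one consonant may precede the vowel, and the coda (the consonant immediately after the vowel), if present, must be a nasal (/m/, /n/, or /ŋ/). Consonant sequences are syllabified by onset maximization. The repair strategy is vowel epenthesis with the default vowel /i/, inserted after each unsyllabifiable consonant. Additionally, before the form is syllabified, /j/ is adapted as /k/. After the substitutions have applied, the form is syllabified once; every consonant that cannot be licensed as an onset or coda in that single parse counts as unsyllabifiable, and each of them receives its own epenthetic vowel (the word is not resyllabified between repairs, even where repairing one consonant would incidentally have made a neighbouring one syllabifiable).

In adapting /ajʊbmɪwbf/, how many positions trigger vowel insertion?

4

After substitution the input is /akʊbmɪwbf/.
The unsyllabifiable consonants are /b/, /w/, /b/, /f/; each receives one epenthetic vowel.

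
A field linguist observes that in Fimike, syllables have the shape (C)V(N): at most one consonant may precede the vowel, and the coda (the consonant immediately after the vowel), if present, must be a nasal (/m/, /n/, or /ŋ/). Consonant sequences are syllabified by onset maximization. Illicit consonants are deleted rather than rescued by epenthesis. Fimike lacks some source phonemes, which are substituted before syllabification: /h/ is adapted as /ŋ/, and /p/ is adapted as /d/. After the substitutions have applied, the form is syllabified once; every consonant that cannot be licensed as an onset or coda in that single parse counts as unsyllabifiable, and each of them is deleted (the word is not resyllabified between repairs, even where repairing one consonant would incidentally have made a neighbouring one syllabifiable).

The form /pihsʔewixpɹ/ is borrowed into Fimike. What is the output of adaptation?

diŋʔewi

Substitution: /p/ → /d/, /h/ → /ŋ/, giving /diŋsʔewixdɹ/.
Syllabifying with onset maximization leaves /s/, /x/, /d/, /ɹ/ stranded (only a nasal (/m/, /n/, or /ŋ/) is licensed in coda position; onsets are limited to one consonant).
Deletion applies to /s/, /x/, /d/, /ɹ/.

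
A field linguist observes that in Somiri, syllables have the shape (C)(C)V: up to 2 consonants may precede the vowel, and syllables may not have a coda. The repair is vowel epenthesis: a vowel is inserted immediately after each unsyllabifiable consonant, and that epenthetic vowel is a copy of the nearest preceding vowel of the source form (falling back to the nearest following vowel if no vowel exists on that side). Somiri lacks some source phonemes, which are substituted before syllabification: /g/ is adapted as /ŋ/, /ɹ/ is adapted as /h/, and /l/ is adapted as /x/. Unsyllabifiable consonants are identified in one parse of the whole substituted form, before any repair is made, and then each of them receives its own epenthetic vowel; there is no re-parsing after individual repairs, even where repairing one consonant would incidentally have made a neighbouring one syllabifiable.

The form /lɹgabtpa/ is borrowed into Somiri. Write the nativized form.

Substitution: /l/ → /x/, /ɹ/ → /h/, /g/ → /ŋ/, giving /xhŋabtpa/.
Under (C)(C)V, the unsyllabifiable consonants are /x/, /b/ (no codas are permitted; onsets may contain at most 2 consonants).
Epenthesis after each stranded consonant: /x/ → /xa/, /b/ → /ba/.

xahŋabatpa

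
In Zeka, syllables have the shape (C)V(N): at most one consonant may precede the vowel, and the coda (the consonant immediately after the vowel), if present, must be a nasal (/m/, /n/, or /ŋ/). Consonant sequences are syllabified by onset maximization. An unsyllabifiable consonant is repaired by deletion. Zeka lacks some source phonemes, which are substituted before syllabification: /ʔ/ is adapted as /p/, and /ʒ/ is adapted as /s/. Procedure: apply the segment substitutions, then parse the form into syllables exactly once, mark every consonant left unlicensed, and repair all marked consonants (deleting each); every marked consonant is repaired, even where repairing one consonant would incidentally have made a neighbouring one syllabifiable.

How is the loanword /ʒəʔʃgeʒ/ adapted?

səge

Substitution: /ʒ/ → /s/, /ʔ/ → /p/, giving /səpʃges/.
Under (C)V(N), the unsyllabifiable consonants are /p/, /ʃ/, /s/ (only a nasal (/m/, /n/, or /ŋ/) is licensed in coda position; onsets are limited to one consonant).
Each unlicensed consonant is deleted: /p/, /ʃ/, /s/.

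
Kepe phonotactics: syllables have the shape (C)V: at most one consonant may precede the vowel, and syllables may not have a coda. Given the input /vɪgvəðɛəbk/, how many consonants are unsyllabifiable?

3

Under (C)V, the unsyllabifiable consonants are /g/, /b/, /k/ (no codas are permitted; onsets are limited to one consonant).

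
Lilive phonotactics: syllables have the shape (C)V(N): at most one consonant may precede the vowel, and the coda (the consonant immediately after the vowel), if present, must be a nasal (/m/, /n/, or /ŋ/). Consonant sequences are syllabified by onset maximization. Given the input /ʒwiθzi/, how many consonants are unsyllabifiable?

Under (C)V(N), the unsyllabifiable consonants are /ʒ/, /θ/ (only a nasal (/m/, /n/, or /ŋ/) is licensed in coda position; onsets are limited to one consonant).

2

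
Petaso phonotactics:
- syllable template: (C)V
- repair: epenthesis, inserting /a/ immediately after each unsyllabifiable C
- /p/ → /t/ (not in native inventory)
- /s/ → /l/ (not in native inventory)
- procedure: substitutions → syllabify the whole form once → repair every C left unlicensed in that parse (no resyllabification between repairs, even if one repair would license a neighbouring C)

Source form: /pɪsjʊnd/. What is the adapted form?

Substitution: /p/ → /t/, /s/ → /l/, giving /tɪljʊnd/.
Syllabifying with onset maximization leaves /l/, /n/, /d/ stranded (no codas are permitted; onsets are limited to one consonant).
Epenthesis after each stranded consonant: /l/ → /la/, /n/ → /na/, /d/ → /da/.

tɪlajʊnada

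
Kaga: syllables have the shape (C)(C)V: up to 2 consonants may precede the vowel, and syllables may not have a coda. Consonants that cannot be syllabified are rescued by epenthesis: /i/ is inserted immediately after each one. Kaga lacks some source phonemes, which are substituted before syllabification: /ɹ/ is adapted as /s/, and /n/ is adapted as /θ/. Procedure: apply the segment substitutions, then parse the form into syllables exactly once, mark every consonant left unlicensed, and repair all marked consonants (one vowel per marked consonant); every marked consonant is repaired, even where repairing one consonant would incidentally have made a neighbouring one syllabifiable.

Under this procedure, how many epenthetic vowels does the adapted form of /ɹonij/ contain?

After substitution the input is /soθij/.
The unsyllabifiable consonants are /j/; each receives one epenthetic vowel.

1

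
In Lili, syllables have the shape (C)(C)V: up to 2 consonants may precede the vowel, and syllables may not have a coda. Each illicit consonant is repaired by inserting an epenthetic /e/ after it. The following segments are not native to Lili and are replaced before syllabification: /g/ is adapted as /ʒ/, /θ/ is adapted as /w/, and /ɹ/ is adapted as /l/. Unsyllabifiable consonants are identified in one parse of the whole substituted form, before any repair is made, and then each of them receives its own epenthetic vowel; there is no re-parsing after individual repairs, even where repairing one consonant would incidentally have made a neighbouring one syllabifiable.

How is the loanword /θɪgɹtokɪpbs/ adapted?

Substitution: /θ/ → /w/, /g/ → /ʒ/, /ɹ/ → /l/, giving /wɪʒltokɪpbs/.
The consonants /ʒ/, /p/, /b/, /s/ cannot be parsed into a legal (C)(C)V syllable (no codas are permitted; onsets may contain at most 2 consonants).
Inserting the epenthetic vowel yields /ʒ/ → /ʒe/, /p/ → /pe/, /b/ → /be/, /s/ → /se/.

wɪʒeltokɪpebese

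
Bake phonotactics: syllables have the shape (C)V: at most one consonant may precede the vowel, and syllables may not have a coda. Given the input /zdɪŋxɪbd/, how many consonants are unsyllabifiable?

The consonants /z/, /ŋ/, /b/, /d/ cannot be parsed into a legal (C)V syllable (no codas are permitted; onsets are limited to one consonant).

4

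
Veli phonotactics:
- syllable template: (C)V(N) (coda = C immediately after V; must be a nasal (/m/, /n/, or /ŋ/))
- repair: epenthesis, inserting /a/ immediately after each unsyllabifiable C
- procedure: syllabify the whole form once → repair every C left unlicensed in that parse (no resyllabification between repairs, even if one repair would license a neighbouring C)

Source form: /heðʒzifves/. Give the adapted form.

Syllabifying with onset maximization leaves /ð/, /ʒ/, /f/, /s/ stranded (only a nasal (/m/, /n/, or /ŋ/) is licensed in coda position; onsets are limited to one consonant).
Each unlicensed consonant becomes the onset of a new syllable: /ð/ → /ða/, /ʒ/ → /ʒa/, /f/ → /fa/, /s/ → /sa/.

heðaʒazifavesa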